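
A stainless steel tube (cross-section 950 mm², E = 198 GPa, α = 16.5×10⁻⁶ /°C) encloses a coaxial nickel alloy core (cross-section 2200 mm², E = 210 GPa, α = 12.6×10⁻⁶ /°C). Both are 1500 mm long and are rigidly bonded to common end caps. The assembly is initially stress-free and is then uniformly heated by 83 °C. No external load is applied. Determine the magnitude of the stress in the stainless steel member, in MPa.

σ ≈ 45.5 MPa (compressive)

Both members must finish at the same length. With the larger α, the stainless steel tends to over-expand; the plates restrain it, putting the stainless steel in compression and the nickel alloy in tension. With no external load the two internal forces are equal and opposite, magnitude P.
Equating the net (thermal + elastic) strains gives |α₁ − α₂|·ΔT = P·[1/(A₁E₁) + 1/(A₂E₂)].
|α₁ − α₂|·ΔT = 3.9×10⁻⁶ × 83 = 0.0003237.
1/(A₁E₁) + 1/(A₂E₂) = 1/(950×198×10³) + 1/(2200×210×10³) = 7.481×10⁻⁹ N⁻¹.
P = 0.0003237 / 7.481×10⁻⁹ = 43270 N = 43.27 kN.
σ_{stainless steel} = P/A₁ = 43270/950 = 45.55 MPa, compressive.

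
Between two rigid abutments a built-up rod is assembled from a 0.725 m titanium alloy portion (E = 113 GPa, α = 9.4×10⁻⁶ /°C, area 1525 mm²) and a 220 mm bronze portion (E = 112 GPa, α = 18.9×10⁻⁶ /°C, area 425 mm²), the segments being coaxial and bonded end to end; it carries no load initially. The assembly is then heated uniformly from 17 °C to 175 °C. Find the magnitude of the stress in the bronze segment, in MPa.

If the supports were absent, the total length change would be Σ αᵢΔT Lᵢ = 9.4×10⁻⁶×158×725 + 18.9×10⁻⁶×158×220 = 1.734 mm.
The walls prevent any net length change, so an axial force P (same in every segment) develops. Compatibility: P · Σ Lᵢ/(AᵢEᵢ) = δ_free.
Σ Lᵢ/(AᵢEᵢ) = 725/(1525×113×10³) + 220/(425×112×10³) = 8.829×10⁻⁶ mm/N.
So P = 1.734 / 8.829×10⁻⁶ = 196.4 kN, compressive.
σ_{bronze} = P / A = 196400 / 425 = 462 MPa.

σ ≈ 462 MPa (compressive)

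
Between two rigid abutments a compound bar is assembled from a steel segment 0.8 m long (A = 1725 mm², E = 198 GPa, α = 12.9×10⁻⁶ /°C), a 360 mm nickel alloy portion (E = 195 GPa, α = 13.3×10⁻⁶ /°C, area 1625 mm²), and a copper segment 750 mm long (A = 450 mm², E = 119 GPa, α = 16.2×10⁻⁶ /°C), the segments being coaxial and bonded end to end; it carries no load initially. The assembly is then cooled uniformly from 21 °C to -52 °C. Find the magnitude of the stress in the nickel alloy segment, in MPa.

σ ≈ 70 MPa (tensile)

Free thermal contraction of the whole bar: Σ αᵢΔT Lᵢ = 12.9×10⁻⁶×73×800 + 13.3×10⁻⁶×73×360 + 16.2×10⁻⁶×73×750 = 1.99 mm.
The rigid supports impose zero overall length change; the single axial force P common to all segments must satisfy P Σ Lᵢ/(AᵢEᵢ) = δ_free.
Σ Lᵢ/(AᵢEᵢ) = 800/(1725×198×10³) + 360/(1625×195×10³) + 750/(450×119×10³) = 1.748×10⁻⁵ mm/N.
So P = 1.99 / 1.748×10⁻⁵ = 113.8 kN, tensile.
σ_{nickel alloy} = P / A = 113800 / 1625 = 70.04 MPa.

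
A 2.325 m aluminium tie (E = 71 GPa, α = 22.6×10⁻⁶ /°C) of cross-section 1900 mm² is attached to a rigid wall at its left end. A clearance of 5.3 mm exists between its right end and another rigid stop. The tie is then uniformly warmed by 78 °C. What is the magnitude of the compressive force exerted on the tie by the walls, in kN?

P ≈ 0 kN

Free thermal elongation = αΔT L = 22.6×10⁻⁶ × 78 × 2325 = 4.099 mm.
Since δ_free = 4.1 mm is less than the 5.3 mm gap, the tie never touches the wall. No axial force develops.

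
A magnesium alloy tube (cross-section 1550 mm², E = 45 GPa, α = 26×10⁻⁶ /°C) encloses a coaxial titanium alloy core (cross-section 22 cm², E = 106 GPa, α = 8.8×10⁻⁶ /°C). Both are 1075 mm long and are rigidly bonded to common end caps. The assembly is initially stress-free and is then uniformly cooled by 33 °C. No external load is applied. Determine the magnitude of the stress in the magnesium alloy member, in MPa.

σ ≈ 19.7 MPa (tensile)

The magnesium alloy has the larger α, so on cooling it would change length more than the titanium alloy if both were free. The rigid plates force a common final length, so the magnesium alloy is put into tension and the titanium alloy into compression, with equal and opposite forces P (no external load).
Compatibility of the two members (thermal + elastic change equal): (α₁ − α₂)ΔT = P·[1/(A₁E₁) + 1/(A₂E₂)].
|α₁ − α₂|·ΔT = 17.2×10⁻⁶ × 33 = 0.0005676.
1/(A₁E₁) + 1/(A₂E₂) = 1/(1550×45×10³) + 1/(2200×106×10³) = 1.863×10⁻⁸ N⁻¹.
P = 0.0005676 / 1.863×10⁻⁸ = 30480 N = 30.48 kN.
σ_{magnesium alloy} = P/A₁ = 30480/1550 = 19.66 MPa, tensile.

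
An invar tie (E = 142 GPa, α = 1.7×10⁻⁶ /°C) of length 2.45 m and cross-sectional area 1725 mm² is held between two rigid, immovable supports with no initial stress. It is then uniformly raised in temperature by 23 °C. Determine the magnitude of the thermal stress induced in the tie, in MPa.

σ ≈ 5.55 MPa (compressive)

The supports are rigid, so the total axial strain is zero. The restrained thermal strain is ε = αΔT = 1.7×10⁻⁶ × 23 = 39.1×10⁻⁶.
σ = EαΔT = 142×10³ × 1.7×10⁻⁶ × 23 = 5.552 MPa (compressive; the tie is trying to expand).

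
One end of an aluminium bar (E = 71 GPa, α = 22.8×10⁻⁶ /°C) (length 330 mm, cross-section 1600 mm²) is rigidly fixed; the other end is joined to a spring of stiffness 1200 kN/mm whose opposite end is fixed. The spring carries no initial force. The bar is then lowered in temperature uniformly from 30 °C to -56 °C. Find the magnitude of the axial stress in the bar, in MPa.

σ ≈ 108 MPa (tensile)

If the spring were absent the bar would shorten by αΔT L = 22.8×10⁻⁶ × 86 × 330 = 0.6471 mm.
With a force P in the spring, the elastic change of the bar is PL/(AE) and that of the spring is P/k; compatibility requires their sum to equal δ_free.
P [ L/(AE) + 1/k ] = δ_free → P [ 330/(1600×71×10³) + 1/(1200×10³) ] = 0.6471.
P = 0.6471 / 3.738×10⁻⁶ = 173100 N.
σ = P/A = 173100/1600 = 108.2 MPa.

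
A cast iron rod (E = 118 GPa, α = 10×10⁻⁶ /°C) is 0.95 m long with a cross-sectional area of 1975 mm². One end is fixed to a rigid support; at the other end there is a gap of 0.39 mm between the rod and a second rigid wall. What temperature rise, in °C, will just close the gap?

ΔT ≈ 41.1 °C

Contact occurs when the free expansion equals the gap: αΔT L = 0.39 mm.
So ΔT = g/(αL) = 0.39/(10×10⁻⁶ × 950) = 41.05 °C.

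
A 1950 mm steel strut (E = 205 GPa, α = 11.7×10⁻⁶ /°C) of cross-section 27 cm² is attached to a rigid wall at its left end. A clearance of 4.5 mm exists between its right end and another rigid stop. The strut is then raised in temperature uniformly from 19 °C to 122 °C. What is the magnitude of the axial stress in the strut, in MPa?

Unrestrained expansion: δ_free = αΔT L = 11.7×10⁻⁶ × 103 × 1950 = 2.35 mm.
Since δ_free = 2.35 mm is less than the 4.5 mm gap, the strut never touches the wall. No axial force develops.

σ ≈ 0 MPa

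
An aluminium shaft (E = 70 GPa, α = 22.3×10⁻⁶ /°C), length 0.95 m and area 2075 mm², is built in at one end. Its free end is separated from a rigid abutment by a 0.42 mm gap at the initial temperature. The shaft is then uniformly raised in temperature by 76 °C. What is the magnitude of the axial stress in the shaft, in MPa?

σ ≈ 87.7 MPa (compressive)

Free thermal elongation = αΔT L = 22.3×10⁻⁶ × 76 × 950 = 1.61 mm.
This exceeds the 0.42 mm gap, so the wall pushes back. The portion of expansion that must be recovered elastically is δ_free − gap = 1.61 − 0.42 = 1.19 mm.
That suppressed elongation corresponds to σ = E·Δ/L = 70×10³ × 1.19/950 = 87.69 MPa.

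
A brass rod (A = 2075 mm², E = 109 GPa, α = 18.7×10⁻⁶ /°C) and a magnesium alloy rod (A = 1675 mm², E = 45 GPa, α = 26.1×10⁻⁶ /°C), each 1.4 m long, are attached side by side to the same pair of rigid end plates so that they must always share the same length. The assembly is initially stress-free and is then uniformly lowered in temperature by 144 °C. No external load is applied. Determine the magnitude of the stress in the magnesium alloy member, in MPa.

The magnesium alloy has the larger α, so on cooling it would change length more than the brass if both were free. The rigid plates force a common final length, so the magnesium alloy is put into tension and the brass into compression, with equal and opposite forces P (no external load).
Setting the final lengths equal and cancelling L: (α₁ − α₂)ΔT = P/(A₁E₁) + P/(A₂E₂).
|α₁ − α₂|·ΔT = 7.4×10⁻⁶ × 144 = 0.001066.
1/(A₁E₁) + 1/(A₂E₂) = 1/(2075×109×10³) + 1/(1675×45×10³) = 1.769×10⁻⁸ N⁻¹.
So P = 0.001066 / 1.769×10⁻⁸ = 60.24 kN.
σ_{magnesium alloy} = P/A₂ = 60240/1675 = 35.97 MPa, tensile.

σ ≈ 36 MPa (tensile)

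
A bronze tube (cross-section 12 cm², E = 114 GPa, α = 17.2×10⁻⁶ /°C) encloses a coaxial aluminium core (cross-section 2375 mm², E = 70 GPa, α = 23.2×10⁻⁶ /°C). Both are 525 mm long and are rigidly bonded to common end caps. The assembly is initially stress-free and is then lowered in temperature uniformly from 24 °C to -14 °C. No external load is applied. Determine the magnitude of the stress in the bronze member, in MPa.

σ ≈ 14.3 MPa (compressive)

Equilibrium of a rigid end plate with no external load gives equal and opposite internal forces ±P in the two members. Since α_{aluminium} > α_{bronze}, cooling drives the aluminium into tension and the bronze into compression.
Compatibility of the two members (thermal + elastic change equal): (α₁ − α₂)ΔT = P·[1/(A₁E₁) + 1/(A₂E₂)].
|α₁ − α₂|·ΔT = 6×10⁻⁶ × 38 = 0.000228.
1/(A₁E₁) + 1/(A₂E₂) = 1/(1200×114×10³) + 1/(2375×70×10³) = 1.332×10⁻⁸ N⁻¹.
So P = 0.000228 / 1.332×10⁻⁸ = 17.11 kN.
σ_{bronze} = P/A₁ = 17110/1200 = 14.26 MPa, compressive.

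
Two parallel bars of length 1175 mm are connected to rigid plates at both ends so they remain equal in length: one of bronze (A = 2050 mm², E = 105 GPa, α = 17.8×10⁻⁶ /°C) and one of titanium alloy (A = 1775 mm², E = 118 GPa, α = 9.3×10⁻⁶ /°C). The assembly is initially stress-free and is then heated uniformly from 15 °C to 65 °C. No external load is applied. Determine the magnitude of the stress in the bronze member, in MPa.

σ ≈ 22 MPa (compressive)

Equilibrium of a rigid end plate with no external load gives equal and opposite internal forces ±P in the two members. Since α_{bronze} > α_{titanium alloy}, heating drives the bronze into compression and the titanium alloy into tension.
Setting the final lengths equal and cancelling L: (α₁ − α₂)ΔT = P/(A₁E₁) + P/(A₂E₂).
|α₁ − α₂|·ΔT = 8.5×10⁻⁶ × 50 = 0.000425.
1/(A₁E₁) + 1/(A₂E₂) = 1/(2050×105×10³) + 1/(1775×118×10³) = 9.42×10⁻⁹ N⁻¹.
So P = 0.000425 / 9.42×10⁻⁹ = 45.12 kN.
σ_{bronze} = P/A₁ = 45120/2050 = 22.01 MPa, compressive.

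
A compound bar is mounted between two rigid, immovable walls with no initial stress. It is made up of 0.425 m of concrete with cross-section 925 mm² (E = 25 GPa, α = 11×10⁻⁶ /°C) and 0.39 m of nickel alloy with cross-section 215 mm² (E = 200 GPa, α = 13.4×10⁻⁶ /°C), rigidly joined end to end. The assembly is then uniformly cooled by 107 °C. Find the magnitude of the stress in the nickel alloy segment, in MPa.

σ ≈ 180 MPa (tensile)

If the supports were absent, the total length change would be Σ αᵢΔT Lᵢ = 11×10⁻⁶×107×425 + 13.4×10⁻⁶×107×390 = 1.059 mm.
Since the ends are fixed, an axial force P builds up, equal in every segment, with P · Σ Lᵢ/(AᵢEᵢ) = δ_free.
The series flexibility is Σ Lᵢ/(AᵢEᵢ) = 425/(925×25×10³) + 390/(215×200×10³) = 2.745×10⁻⁵ mm/N.
Hence P = δ_free / Σ(L/AE) = 1.059/2.745×10⁻⁵ = 38.6 kN (tensile).
σ_{nickel alloy} = P / A = 38600 / 215 = 179.5 MPa.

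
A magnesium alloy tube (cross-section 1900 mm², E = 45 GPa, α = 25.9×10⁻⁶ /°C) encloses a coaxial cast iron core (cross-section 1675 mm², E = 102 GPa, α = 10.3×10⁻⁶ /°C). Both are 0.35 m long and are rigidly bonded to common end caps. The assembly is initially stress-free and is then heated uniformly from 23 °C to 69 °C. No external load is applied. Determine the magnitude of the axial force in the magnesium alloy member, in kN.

P ≈ 40.9 kN (compressive in the magnesium alloy)

The magnesium alloy has the larger α, so on heating it would change length more than the cast iron if both were free. The rigid plates force a common final length, so the magnesium alloy is put into compression and the cast iron into tension, with equal and opposite forces P (no external load).
Setting the final lengths equal and cancelling L: (α₁ − α₂)ΔT = P/(A₁E₁) + P/(A₂E₂).
|α₁ − α₂|·ΔT = 15.6×10⁻⁶ × 46 = 0.0007176.
1/(A₁E₁) + 1/(A₂E₂) = 1/(1900×45×10³) + 1/(1675×102×10³) = 1.755×10⁻⁸ N⁻¹.
So P = 0.0007176 / 1.755×10⁻⁸ = 40.89 kN.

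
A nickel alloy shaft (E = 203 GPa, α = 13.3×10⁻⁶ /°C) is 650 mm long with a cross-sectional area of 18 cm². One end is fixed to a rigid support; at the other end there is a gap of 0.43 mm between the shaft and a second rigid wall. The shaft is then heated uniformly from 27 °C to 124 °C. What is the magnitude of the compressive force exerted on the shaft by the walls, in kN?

P ≈ 230 kN

Unrestrained expansion: δ_free = αΔT L = 13.3×10⁻⁶ × 97 × 650 = 0.8386 mm.
This exceeds the 0.43 mm gap, so the wall pushes back. The portion of expansion that must be recovered elastically is δ_free − gap = 0.8386 − 0.43 = 0.4086 mm.
That suppressed elongation corresponds to σ = E·Δ/L = 203×10³ × 0.4086/650 = 127.6 MPa.
P = σA = 127.6 × 1800 = 229.7 kN.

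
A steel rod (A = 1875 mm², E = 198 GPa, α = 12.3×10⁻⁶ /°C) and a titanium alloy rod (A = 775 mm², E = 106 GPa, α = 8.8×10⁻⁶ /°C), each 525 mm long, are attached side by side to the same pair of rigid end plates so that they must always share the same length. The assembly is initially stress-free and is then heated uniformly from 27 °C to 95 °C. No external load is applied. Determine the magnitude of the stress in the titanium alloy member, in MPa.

Equilibrium of a rigid end plate with no external load gives equal and opposite internal forces ±P in the two members. Since α_{steel} > α_{titanium alloy}, heating drives the steel into compression and the titanium alloy into tension.
Equating the net (thermal + elastic) strains gives |α₁ − α₂|·ΔT = P·[1/(A₁E₁) + 1/(A₂E₂)].
|α₁ − α₂|·ΔT = 3.5×10⁻⁶ × 68 = 0.000238.
1/(A₁E₁) + 1/(A₂E₂) = 1/(1875×198×10³) + 1/(775×106×10³) = 1.487×10⁻⁸ N⁻¹.
P = 0.000238 / 1.487×10⁻⁸ = 16010 N = 16.01 kN.
σ_{titanium alloy} = P/A₂ = 16010/775 = 20.66 MPa, tensile.

σ ≈ 20.7 MPa (tensile)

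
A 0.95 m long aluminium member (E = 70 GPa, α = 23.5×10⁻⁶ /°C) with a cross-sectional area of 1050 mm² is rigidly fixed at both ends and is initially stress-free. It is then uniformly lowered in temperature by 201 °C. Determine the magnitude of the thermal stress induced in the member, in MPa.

Because both ends are immovable the net strain is zero, and the suppressed thermal strain is αΔT = 23.5×10⁻⁶ × 201 = 4723.5×10⁻⁶.
Hence σ = E·αΔT = 70×10³ × 4723.5×10⁻⁶ = 330.6 MPa, tensile.

σ ≈ 331 MPa (tensile)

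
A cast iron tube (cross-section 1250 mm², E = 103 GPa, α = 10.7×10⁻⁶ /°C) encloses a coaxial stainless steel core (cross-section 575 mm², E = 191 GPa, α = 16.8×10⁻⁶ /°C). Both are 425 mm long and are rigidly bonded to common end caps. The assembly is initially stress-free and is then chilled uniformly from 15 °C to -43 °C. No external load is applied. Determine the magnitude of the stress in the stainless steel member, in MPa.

Both members must finish at the same length. With the larger α, the stainless steel tends to over-contract; the plates restrain it, putting the stainless steel in tension and the cast iron in compression. With no external load the two internal forces are equal and opposite, magnitude P.
Equating the net (thermal + elastic) strains gives |α₁ − α₂|·ΔT = P·[1/(A₁E₁) + 1/(A₂E₂)].
|α₁ − α₂|·ΔT = 6.1×10⁻⁶ × 58 = 0.0003538.
1/(A₁E₁) + 1/(A₂E₂) = 1/(1250×103×10³) + 1/(575×191×10³) = 1.687×10⁻⁸ N⁻¹.
P = 0.0003538 / 1.687×10⁻⁸ = 20970 N = 20.97 kN.
σ_{stainless steel} = P/A₂ = 20970/575 = 36.47 MPa, tensile.

σ ≈ 36.5 MPa (tensile)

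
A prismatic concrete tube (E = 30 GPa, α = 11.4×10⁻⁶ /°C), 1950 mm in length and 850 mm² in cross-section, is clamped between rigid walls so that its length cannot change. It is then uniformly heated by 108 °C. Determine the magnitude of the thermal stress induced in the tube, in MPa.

The supports are rigid, so the total axial strain is zero. The restrained thermal strain is ε = αΔT = 11.4×10⁻⁶ × 108 = 1231.2×10⁻⁶.
σ = EαΔT = 30×10³ × 11.4×10⁻⁶ × 108 = 36.94 MPa (compressive; the tube is trying to expand).

σ ≈ 36.9 MPa (compressive)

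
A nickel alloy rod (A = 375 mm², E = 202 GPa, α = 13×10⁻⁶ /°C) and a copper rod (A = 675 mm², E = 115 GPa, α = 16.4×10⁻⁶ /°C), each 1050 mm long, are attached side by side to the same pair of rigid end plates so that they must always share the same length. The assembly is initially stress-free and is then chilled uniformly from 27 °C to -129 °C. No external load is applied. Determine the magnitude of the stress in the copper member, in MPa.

σ ≈ 30.1 MPa (tensile)

The copper has the larger α, so on cooling it would change length more than the nickel alloy if both were free. The rigid plates force a common final length, so the copper is put into tension and the nickel alloy into compression, with equal and opposite forces P (no external load).
Equating the net (thermal + elastic) strains gives |α₁ − α₂|·ΔT = P·[1/(A₁E₁) + 1/(A₂E₂)].
|α₁ − α₂|·ΔT = 3.4×10⁻⁶ × 156 = 0.0005304.
1/(A₁E₁) + 1/(A₂E₂) = 1/(375×202×10³) + 1/(675×115×10³) = 2.608×10⁻⁸ N⁻¹.
So P = 0.0005304 / 2.608×10⁻⁸ = 20.33 kN.
σ_{copper} = P/A₂ = 20330/675 = 30.13 MPa, tensile.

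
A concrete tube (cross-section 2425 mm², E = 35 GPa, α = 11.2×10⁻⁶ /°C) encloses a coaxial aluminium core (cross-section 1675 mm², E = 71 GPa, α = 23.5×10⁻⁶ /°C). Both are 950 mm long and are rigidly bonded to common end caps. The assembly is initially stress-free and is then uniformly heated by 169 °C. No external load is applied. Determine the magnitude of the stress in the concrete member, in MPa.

σ ≈ 42.5 MPa (tensile)

Equilibrium of a rigid end plate with no external load gives equal and opposite internal forces ±P in the two members. Since α_{aluminium} > α_{concrete}, heating drives the aluminium into compression and the concrete into tension.
Compatibility of the two members (thermal + elastic change equal): (α₁ − α₂)ΔT = P·[1/(A₁E₁) + 1/(A₂E₂)].
|α₁ − α₂|·ΔT = 12.3×10⁻⁶ × 169 = 0.002079.
1/(A₁E₁) + 1/(A₂E₂) = 1/(2425×35×10³) + 1/(1675×71×10³) = 2.019×10⁻⁸ N⁻¹.
P = 0.002079 / 2.019×10⁻⁸ = 103000 N = 103 kN.
σ_{concrete} = P/A₁ = 103000/2425 = 42.45 MPa, tensile.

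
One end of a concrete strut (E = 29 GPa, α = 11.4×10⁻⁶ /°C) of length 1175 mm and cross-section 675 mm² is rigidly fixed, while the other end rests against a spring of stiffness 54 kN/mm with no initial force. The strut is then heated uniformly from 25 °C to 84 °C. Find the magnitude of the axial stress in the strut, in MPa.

If the spring were absent the strut would lengthen by αΔT L = 11.4×10⁻⁶ × 59 × 1175 = 0.7903 mm.
With a force P in the spring, the elastic change of the strut is PL/(AE) and that of the spring is P/k; compatibility requires their sum to equal δ_free.
P [ L/(AE) + 1/k ] = δ_free → P [ 1175/(675×29×10³) + 1/(54×10³) ] = 0.7903.
P = 0.7903 / 7.854×10⁻⁵ = 10060 N.
σ = P/A = 10060/675 = 14.91 MPa.

σ ≈ 14.9 MPa (compressive)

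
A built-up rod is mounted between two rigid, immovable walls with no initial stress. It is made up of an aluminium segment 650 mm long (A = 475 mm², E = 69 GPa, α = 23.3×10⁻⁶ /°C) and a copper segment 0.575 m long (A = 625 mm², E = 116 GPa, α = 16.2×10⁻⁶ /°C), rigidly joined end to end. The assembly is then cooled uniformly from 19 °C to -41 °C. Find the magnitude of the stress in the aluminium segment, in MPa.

With the walls removed the bar would change length by δ_free = Σ αᵢΔT Lᵢ = 23.3×10⁻⁶×60×650 + 16.2×10⁻⁶×60×575 = 1.468 mm.
The walls prevent any net length change, so an axial force P (same in every segment) develops. Compatibility: P · Σ Lᵢ/(AᵢEᵢ) = δ_free.
The series flexibility is Σ Lᵢ/(AᵢEᵢ) = 650/(475×69×10³) + 575/(625×116×10³) = 2.776×10⁻⁵ mm/N.
P = 1.468 / 2.776×10⁻⁵ = 52860 N = 52.86 kN, tensile.
σ_{aluminium} = P / A = 52860 / 475 = 111.3 MPa.

σ ≈ 111 MPa (tensile)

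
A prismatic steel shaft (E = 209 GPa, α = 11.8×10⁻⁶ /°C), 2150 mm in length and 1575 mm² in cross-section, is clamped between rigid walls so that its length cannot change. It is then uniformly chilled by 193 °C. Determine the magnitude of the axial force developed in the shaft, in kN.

P ≈ 750 kN (tensile)

With zero net strain, σ = E·αΔT = 209 GPa × 11.8×10⁻⁶ × 193 = 476 MPa.
Then P = σA = 476 × 1575 mm² = 749.7 kN, tensile.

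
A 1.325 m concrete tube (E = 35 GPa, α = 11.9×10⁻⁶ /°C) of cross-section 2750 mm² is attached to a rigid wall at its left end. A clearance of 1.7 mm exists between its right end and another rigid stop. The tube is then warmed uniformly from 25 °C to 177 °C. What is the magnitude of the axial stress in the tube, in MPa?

σ ≈ 18.4 MPa (compressive)

Unrestrained expansion: δ_free = αΔT L = 11.9×10⁻⁶ × 152 × 1325 = 2.397 mm.
After closing the 1.7 mm clearance, 2.397 − 1.7 = 0.6967 mm of expansion remains to be suppressed by the wall.
So σ = E(δ_free − g)/L = 35×10³ × 0.6967/1325 = 18.4 MPa.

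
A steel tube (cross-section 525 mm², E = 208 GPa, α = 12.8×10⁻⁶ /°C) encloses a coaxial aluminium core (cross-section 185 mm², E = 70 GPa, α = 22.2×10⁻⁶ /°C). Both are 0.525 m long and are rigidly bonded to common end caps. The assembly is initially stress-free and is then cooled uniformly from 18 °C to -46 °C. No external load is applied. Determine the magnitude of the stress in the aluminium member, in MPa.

Equilibrium of a rigid end plate with no external load gives equal and opposite internal forces ±P in the two members. Since α_{aluminium} > α_{steel}, cooling drives the aluminium into tension and the steel into compression.
Equating the net (thermal + elastic) strains gives |α₁ − α₂|·ΔT = P·[1/(A₁E₁) + 1/(A₂E₂)].
|α₁ − α₂|·ΔT = 9.4×10⁻⁶ × 64 = 0.0006016.
1/(A₁E₁) + 1/(A₂E₂) = 1/(525×208×10³) + 1/(185×70×10³) = 8.638×10⁻⁸ N⁻¹.
So P = 0.0006016 / 8.638×10⁻⁸ = 6.965 kN.
σ_{aluminium} = P/A₂ = 6965/185 = 37.65 MPa, tensile.

σ ≈ 37.6 MPa (tensile)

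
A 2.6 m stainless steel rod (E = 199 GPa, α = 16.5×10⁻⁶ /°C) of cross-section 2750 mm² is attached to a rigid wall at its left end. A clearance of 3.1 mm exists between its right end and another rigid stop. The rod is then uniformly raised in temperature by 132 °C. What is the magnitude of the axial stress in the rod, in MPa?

Unrestrained expansion: δ_free = αΔT L = 16.5×10⁻⁶ × 132 × 2600 = 5.663 mm.
This exceeds the 3.1 mm gap, so the wall pushes back. The portion of expansion that must be recovered elastically is δ_free − gap = 5.663 − 3.1 = 2.563 mm.
That suppressed elongation corresponds to σ = E·Δ/L = 199×10³ × 2.563/2600 = 196.2 MPa.

σ ≈ 196 MPa (compressive)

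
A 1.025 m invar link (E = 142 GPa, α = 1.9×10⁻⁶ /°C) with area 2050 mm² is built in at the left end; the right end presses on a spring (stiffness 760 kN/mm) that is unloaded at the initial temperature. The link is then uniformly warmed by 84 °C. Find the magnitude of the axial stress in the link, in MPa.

σ ≈ 16.5 MPa (compressive)

The unrestrained thermal change is αΔT L = 1.9×10⁻⁶ × 84 × 1025 = 0.1636 mm.
Let P be the compressive force at the spring. The link shortens elastically by PL/(AE) and the spring compresses by P/k; together these equal δ_free.
P [ L/(AE) + 1/k ] = δ_free → P [ 1025/(2050×142×10³) + 1/(760×10³) ] = 0.1636.
P = 0.1636 / 4.837×10⁻⁶ = 33820 N.
σ = P/A = 33820/2050 = 16.5 MPa.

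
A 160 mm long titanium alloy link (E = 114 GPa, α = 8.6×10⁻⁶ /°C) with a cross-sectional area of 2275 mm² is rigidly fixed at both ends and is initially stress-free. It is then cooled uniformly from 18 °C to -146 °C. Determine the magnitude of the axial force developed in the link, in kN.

Full restraint means ε = 0, so the stress is σ = EαΔT = 114×10³ × 8.6×10⁻⁶ × 164 = 160.8 MPa.
Axial force P = σA = 160.8 × 2275 = 365800 N = 365.8 kN, tensile.

P ≈ 366 kN (tensile)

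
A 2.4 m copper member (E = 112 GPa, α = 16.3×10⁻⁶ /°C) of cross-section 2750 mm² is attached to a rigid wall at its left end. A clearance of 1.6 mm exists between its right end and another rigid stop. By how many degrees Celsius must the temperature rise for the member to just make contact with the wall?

Contact occurs when the free expansion equals the gap: αΔT L = 1.6 mm.
So ΔT = g/(αL) = 1.6/(16.3×10⁻⁶ × 2400) = 40.9 °C.

ΔT ≈ 40.9 °C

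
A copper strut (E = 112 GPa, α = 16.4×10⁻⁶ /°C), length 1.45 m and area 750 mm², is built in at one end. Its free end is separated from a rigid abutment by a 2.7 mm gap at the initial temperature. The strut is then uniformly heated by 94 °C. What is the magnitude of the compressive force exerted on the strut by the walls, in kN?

P ≈ 0 kN

If the wall were absent the strut would grow by αΔT L = 16.4×10⁻⁶ × 94 × 1450 = 2.235 mm.
This is smaller than the 2.7 mm clearance, so the strut expands freely without reaching the stop — the stress is zero.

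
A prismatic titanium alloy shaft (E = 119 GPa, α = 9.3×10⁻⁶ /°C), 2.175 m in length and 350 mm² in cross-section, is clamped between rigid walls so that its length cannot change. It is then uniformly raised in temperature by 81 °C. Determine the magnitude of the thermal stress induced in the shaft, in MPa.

σ ≈ 89.6 MPa (compressive)

Because both ends are immovable the net strain is zero, and the suppressed thermal strain is αΔT = 9.3×10⁻⁶ × 81 = 753.3×10⁻⁶.
Hence σ = E·αΔT = 119×10³ × 753.3×10⁻⁶ = 89.64 MPa, compressive.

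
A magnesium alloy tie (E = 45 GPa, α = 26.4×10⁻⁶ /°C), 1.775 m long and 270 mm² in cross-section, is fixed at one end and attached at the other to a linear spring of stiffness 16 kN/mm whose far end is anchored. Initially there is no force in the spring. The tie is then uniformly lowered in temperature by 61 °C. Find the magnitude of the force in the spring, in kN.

Free thermal contraction: δ_free = αΔT L = 26.4×10⁻⁶ × 61 × 1775 = 2.858 mm.
Let P be the tensile force in the spring. The tie extends elastically by PL/(AE) and the spring stretches by P/k; together these equal δ_free.
So P = δ_free / [L/(AE) + 1/k] = 2.858 / [ 1775/(270×45×10³) + 1/(16×10³) ].
P = 2.858 / 0.0002086 = 13700 N.

P ≈ 13.7 kN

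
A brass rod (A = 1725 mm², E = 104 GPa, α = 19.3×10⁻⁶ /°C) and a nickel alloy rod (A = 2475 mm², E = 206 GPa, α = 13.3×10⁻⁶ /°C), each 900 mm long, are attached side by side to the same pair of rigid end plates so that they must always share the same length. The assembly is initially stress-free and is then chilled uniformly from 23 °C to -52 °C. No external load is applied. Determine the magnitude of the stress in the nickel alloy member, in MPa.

σ ≈ 24.1 MPa (compressive)

Both members must finish at the same length. With the larger α, the brass tends to over-contract; the plates restrain it, putting the brass in tension and the nickel alloy in compression. With no external load the two internal forces are equal and opposite, magnitude P.
Equating the net (thermal + elastic) strains gives |α₁ − α₂|·ΔT = P·[1/(A₁E₁) + 1/(A₂E₂)].
|α₁ − α₂|·ΔT = 6×10⁻⁶ × 75 = 0.00045.
1/(A₁E₁) + 1/(A₂E₂) = 1/(1725×104×10³) + 1/(2475×206×10³) = 7.535×10⁻⁹ N⁻¹.
So P = 0.00045 / 7.535×10⁻⁹ = 59.72 kN.
σ_{nickel alloy} = P/A₂ = 59720/2475 = 24.13 MPa, compressive.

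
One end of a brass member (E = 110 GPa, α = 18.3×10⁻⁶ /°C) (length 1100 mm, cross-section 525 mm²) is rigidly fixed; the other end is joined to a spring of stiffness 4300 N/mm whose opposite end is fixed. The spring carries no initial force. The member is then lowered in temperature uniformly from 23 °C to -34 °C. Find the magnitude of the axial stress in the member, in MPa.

σ ≈ 8.69 MPa (tensile)

Free thermal contraction: δ_free = αΔT L = 18.3×10⁻⁶ × 57 × 1100 = 1.147 mm.
Let P be the tensile force in the spring. The member extends elastically by PL/(AE) and the spring stretches by P/k; together these equal δ_free.
So P = δ_free / [L/(AE) + 1/k] = 1.147 / [ 1100/(525×110×10³) + 1/(4300) ].
P = 1.147 / 0.0002516 = 4560 N.
σ = P/A = 4560/525 = 8.686 MPa.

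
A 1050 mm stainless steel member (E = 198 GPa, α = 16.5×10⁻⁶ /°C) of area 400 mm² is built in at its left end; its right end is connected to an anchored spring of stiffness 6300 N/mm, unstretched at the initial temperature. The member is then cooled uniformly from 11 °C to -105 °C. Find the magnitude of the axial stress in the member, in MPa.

The unrestrained thermal change is αΔT L = 16.5×10⁻⁶ × 116 × 1050 = 2.01 mm.
Let P be the tensile force in the spring. The member extends elastically by PL/(AE) and the spring stretches by P/k; together these equal δ_free.
P [ L/(AE) + 1/k ] = δ_free → P [ 1050/(400×198×10³) + 1/(6300) ] = 2.01.
P = 2.01 / 0.000172 = 11690 N.
σ = P/A = 11690/400 = 29.21 MPa.

σ ≈ 29.2 MPa (tensile)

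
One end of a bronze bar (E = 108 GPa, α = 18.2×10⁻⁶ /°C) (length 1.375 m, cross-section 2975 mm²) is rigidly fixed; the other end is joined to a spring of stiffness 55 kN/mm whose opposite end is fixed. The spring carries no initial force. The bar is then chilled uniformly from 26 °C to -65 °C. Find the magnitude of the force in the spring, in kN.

The unrestrained thermal change is αΔT L = 18.2×10⁻⁶ × 91 × 1375 = 2.277 mm.
With a force P in the spring, the elastic change of the bar is PL/(AE) and that of the spring is P/k; compatibility requires their sum to equal δ_free.
So P = δ_free / [L/(AE) + 1/k] = 2.277 / [ 1375/(2975×108×10³) + 1/(55×10³) ].
P = 2.277 / 2.246×10⁻⁵ = 101400 N.

P ≈ 101 kN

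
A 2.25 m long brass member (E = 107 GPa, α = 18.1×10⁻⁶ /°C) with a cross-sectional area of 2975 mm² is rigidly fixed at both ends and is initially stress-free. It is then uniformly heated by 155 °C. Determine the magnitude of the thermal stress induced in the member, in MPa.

σ ≈ 300 MPa (compressive)

The supports are rigid, so the total axial strain is zero. The restrained thermal strain is ε = αΔT = 18.1×10⁻⁶ × 155 = 2805.5×10⁻⁶.
The stress required to suppress this strain is σ = Eε = 107×10³ × 2805.5×10⁻⁶ = 300.2 MPa, compressive since the member is trying to expand.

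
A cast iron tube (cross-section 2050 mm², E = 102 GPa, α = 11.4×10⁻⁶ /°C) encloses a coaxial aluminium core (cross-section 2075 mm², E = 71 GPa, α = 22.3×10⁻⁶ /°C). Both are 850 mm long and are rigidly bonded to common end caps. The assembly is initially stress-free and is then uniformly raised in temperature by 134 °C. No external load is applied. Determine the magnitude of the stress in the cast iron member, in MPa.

The aluminium has the larger α, so on heating it would change length more than the cast iron if both were free. The rigid plates force a common final length, so the aluminium is put into compression and the cast iron into tension, with equal and opposite forces P (no external load).
Equating the net (thermal + elastic) strains gives |α₁ − α₂|·ΔT = P·[1/(A₁E₁) + 1/(A₂E₂)].
|α₁ − α₂|·ΔT = 10.9×10⁻⁶ × 134 = 0.001461.
1/(A₁E₁) + 1/(A₂E₂) = 1/(2050×102×10³) + 1/(2075×71×10³) = 1.157×10⁻⁸ N⁻¹.
P = 0.001461 / 1.157×10⁻⁸ = 126200 N = 126.2 kN.
σ_{cast iron} = P/A₁ = 126200/2050 = 61.58 MPa, tensile.

σ ≈ 61.6 MPa (tensile)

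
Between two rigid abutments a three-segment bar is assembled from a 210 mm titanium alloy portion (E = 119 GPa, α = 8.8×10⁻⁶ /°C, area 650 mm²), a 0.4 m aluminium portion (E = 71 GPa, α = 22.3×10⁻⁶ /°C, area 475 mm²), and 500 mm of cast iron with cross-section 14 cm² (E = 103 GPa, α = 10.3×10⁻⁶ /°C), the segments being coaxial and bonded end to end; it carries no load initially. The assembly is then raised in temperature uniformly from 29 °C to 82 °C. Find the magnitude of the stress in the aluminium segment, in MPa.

σ ≈ 98.4 MPa (compressive)

Free thermal expansion of the whole bar: Σ αᵢΔT Lᵢ = 8.8×10⁻⁶×53×210 + 22.3×10⁻⁶×53×400 + 10.3×10⁻⁶×53×500 = 0.8437 mm.
Since the ends are fixed, an axial force P builds up, equal in every segment, with P · Σ Lᵢ/(AᵢEᵢ) = δ_free.
The series flexibility is Σ Lᵢ/(AᵢEᵢ) = 210/(650×119×10³) + 400/(475×71×10³) + 500/(1400×103×10³) = 1.804×10⁻⁵ mm/N.
So P = 0.8437 / 1.804×10⁻⁵ = 46.76 kN, compressive.
σ_{aluminium} = P / A = 46760 / 475 = 98.44 MPa.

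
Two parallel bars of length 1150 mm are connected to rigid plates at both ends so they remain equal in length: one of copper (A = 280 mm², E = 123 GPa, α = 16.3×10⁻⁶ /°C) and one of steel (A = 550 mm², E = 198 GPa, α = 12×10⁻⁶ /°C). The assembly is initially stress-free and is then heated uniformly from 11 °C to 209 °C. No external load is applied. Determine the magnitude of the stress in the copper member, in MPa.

Both members must finish at the same length. With the larger α, the copper tends to over-expand; the plates restrain it, putting the copper in compression and the steel in tension. With no external load the two internal forces are equal and opposite, magnitude P.
Setting the final lengths equal and cancelling L: (α₁ − α₂)ΔT = P/(A₁E₁) + P/(A₂E₂).
|α₁ − α₂|·ΔT = 4.3×10⁻⁶ × 198 = 0.0008514.
1/(A₁E₁) + 1/(A₂E₂) = 1/(280×123×10³) + 1/(550×198×10³) = 3.822×10⁻⁸ N⁻¹.
So P = 0.0008514 / 3.822×10⁻⁸ = 22.28 kN.
σ_{copper} = P/A₁ = 22280/280 = 79.56 MPa, compressive.

σ ≈ 79.6 MPa (compressive)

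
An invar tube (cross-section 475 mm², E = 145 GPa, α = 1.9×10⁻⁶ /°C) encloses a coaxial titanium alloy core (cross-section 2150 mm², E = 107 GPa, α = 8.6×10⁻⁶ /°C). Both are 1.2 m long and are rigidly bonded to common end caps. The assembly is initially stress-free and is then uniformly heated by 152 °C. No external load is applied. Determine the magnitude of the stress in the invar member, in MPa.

The titanium alloy has the larger α, so on heating it would change length more than the invar if both were free. The rigid plates force a common final length, so the titanium alloy is put into compression and the invar into tension, with equal and opposite forces P (no external load).
Setting the final lengths equal and cancelling L: (α₁ − α₂)ΔT = P/(A₁E₁) + P/(A₂E₂).
|α₁ − α₂|·ΔT = 6.7×10⁻⁶ × 152 = 0.001018.
1/(A₁E₁) + 1/(A₂E₂) = 1/(475×145×10³) + 1/(2150×107×10³) = 1.887×10⁻⁸ N⁻¹.
P = 0.001018 / 1.887×10⁻⁸ = 53980 N = 53.98 kN.
σ_{invar} = P/A₁ = 53980/475 = 113.6 MPa, tensile.

σ ≈ 114 MPa (tensile)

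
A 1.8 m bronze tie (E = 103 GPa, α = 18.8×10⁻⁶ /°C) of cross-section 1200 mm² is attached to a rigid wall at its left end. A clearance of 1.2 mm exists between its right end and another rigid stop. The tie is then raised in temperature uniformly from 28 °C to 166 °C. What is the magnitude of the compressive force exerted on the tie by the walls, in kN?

P ≈ 238 kN

Free thermal elongation = αΔT L = 18.8×10⁻⁶ × 138 × 1800 = 4.67 mm.
After closing the 1.2 mm clearance, 4.67 − 1.2 = 3.47 mm of expansion remains to be suppressed by the wall.
So σ = E(δ_free − g)/L = 103×10³ × 3.47/1800 = 198.6 MPa.
P = σA = 198.6 × 1200 = 238.3 kN.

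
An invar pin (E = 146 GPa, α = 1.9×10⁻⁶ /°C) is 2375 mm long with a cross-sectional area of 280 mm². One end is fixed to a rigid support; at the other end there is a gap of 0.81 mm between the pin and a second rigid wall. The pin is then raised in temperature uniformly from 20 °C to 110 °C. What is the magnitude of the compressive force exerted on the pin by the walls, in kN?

If the wall were absent the pin would grow by αΔT L = 1.9×10⁻⁶ × 90 × 2375 = 0.4061 mm.
This is smaller than the 0.81 mm clearance, so the pin expands freely without reaching the stop — the stress is zero.

P ≈ 0 kN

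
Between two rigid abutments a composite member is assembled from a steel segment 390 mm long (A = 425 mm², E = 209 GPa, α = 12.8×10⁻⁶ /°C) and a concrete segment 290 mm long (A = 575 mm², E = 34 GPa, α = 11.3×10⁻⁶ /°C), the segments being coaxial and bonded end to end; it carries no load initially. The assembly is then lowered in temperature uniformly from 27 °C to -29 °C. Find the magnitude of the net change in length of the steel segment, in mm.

Free thermal contraction of the whole bar: Σ αᵢΔT Lᵢ = 12.8×10⁻⁶×56×390 + 11.3×10⁻⁶×56×290 = 0.4631 mm.
Since the ends are fixed, an axial force P builds up, equal in every segment, with P · Σ Lᵢ/(AᵢEᵢ) = δ_free.
Σ Lᵢ/(AᵢEᵢ) = 390/(425×209×10³) + 290/(575×34×10³) = 1.922×10⁻⁵ mm/N.
P = 0.4631 / 1.922×10⁻⁵ = 24090 N = 24.09 kN, tensile.
For the steel segment, free thermal change = 12.8×10⁻⁶×56×390 = 0.2796 mm and elastic change from P = 24090×390/(425×209×10³) = 0.1058 mm; these oppose, so the net change is 0.174 mm (segment shortens).

|ΔL| ≈ 0.174 mm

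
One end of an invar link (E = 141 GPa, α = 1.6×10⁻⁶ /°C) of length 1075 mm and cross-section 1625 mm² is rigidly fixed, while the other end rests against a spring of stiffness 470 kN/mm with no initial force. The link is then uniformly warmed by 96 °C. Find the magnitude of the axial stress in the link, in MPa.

If the spring were absent the link would lengthen by αΔT L = 1.6×10⁻⁶ × 96 × 1075 = 0.1651 mm.
With a force P in the spring, the elastic change of the link is PL/(AE) and that of the spring is P/k; compatibility requires their sum to equal δ_free.
P [ L/(AE) + 1/k ] = δ_free → P [ 1075/(1625×141×10³) + 1/(470×10³) ] = 0.1651.
P = 0.1651 / 6.819×10⁻⁶ = 24210 N.
σ = P/A = 24210/1625 = 14.9 MPa.

σ ≈ 14.9 MPa (compressive)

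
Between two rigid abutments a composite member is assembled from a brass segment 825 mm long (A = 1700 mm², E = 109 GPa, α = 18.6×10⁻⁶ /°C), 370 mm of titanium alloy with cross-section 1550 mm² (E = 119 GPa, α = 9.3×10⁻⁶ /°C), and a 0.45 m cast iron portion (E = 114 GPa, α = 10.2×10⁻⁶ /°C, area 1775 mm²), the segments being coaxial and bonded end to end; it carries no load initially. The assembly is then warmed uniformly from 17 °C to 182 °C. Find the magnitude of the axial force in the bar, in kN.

P ≈ 444 kN (compressive)

If the supports were absent, the total length change would be Σ αᵢΔT Lᵢ = 18.6×10⁻⁶×165×825 + 9.3×10⁻⁶×165×370 + 10.2×10⁻⁶×165×450 = 3.857 mm.
The walls prevent any net length change, so an axial force P (same in every segment) develops. Compatibility: P · Σ Lᵢ/(AᵢEᵢ) = δ_free.
The series flexibility is Σ Lᵢ/(AᵢEᵢ) = 825/(1700×109×10³) + 370/(1550×119×10³) + 450/(1775×114×10³) = 8.682×10⁻⁶ mm/N.
P = 3.857 / 8.682×10⁻⁶ = 444300 N = 444.3 kN, compressive.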